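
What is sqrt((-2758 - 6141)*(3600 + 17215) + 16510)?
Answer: 15*I*sqrt(823183) ≈ 13609.0*I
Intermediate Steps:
sqrt((-2758 - 6141)*(3600 + 17215) + 16510) = sqrt(-8899*20815 + 16510) = sqrt(-185232685 + 16510) = sqrt(-185216175) = 15*I*sqrt(823183)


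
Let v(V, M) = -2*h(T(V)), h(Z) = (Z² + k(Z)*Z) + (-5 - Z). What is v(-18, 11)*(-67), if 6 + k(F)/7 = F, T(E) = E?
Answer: 450374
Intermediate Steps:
k(F) = -42 + 7*F
h(Z) = -5 + Z² - Z + Z*(-42 + 7*Z) (h(Z) = (Z² + (-42 + 7*Z)*Z) + (-5 - Z) = (Z² + Z*(-42 + 7*Z)) + (-5 - Z) = -5 + Z² - Z + Z*(-42 + 7*Z))
v(V, M) = 10 - 16*V² + 86*V (v(V, M) = -2*(-5 - 43*V + 8*V²) = 10 - 16*V² + 86*V)
v(-18, 11)*(-67) = (10 - 16*(-18)² + 86*(-18))*(-67) = (10 - 16*324 - 1548)*(-67) = (10 - 5184 - 1548)*(-67) = -6722*(-67) = 450374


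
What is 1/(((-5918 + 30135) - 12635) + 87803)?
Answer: 1/99385 ≈ 1.0062e-5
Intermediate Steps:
1/(((-5918 + 30135) - 12635) + 87803) = 1/((24217 - 12635) + 87803) = 1/(11582 + 87803) = 1/99385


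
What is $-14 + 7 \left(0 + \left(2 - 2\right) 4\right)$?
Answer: $-14$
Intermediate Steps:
$-14 + 7 \left(0 + \left(2 - 2\right) 4\right) = -14 + 7 \left(0 + 0 \cdot 4\right) = -14 + 7 \left(0 + 0\right) = -14 + 7 \cdot 0 = -14 + 0 = -14$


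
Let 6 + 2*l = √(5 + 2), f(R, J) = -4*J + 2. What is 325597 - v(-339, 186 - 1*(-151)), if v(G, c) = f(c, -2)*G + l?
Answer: 328990 - √7/2 ≈ 3.2899e+5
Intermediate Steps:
f(R, J) = 2 - 4*J
l = -3 + √7/2 (l = -3 + √(5 + 2)/2 = -3 + √7/2 ≈ -1.6771)
v(G, c) = -3 + √7/2 + 10*G (v(G, c) = (2 - 4*(-2))*G + (-3 + √7/2) = (2 + 8)*G + (-3 + √7/2) = 10*G + (-3 + √7/2) = -3 + √7/2 + 10*G)
325597 - v(-339, 186 - 1*(-151)) = 325597 - (-3 + √7/2 + 10*(-339)) = 325597 - (-3 + √7/2 - 3390) = 325597 - (-3393 + √7/2) = 325597 + (3393 - √7/2) = 328990 - √7/2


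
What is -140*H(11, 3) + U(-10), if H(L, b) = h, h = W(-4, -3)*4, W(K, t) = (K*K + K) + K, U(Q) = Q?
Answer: -4490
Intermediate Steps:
W(K, t) = K**2 + 2*K (W(K, t) = (K**2 + K) + K = (K + K**2) + K = K**2 + 2*K)
h = 32 (h = -4*(2 - 4)*4 = -4*(-2)*4 = 8*4 = 32)
H(L, b) = 32
-140*H(11, 3) + U(-10) = -140*32 - 10 = -4480 - 10 = -4490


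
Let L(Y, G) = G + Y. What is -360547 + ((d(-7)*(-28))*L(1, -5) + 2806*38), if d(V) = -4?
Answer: -254367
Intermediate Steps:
-360547 + ((d(-7)*(-28))*L(1, -5) + 2806*38) = -360547 + ((-4*(-28))*(-5 + 1) + 2806*38) = -360547 + (112*(-4) + 106628) = -360547 + (-448 + 106628) = -360547 + 106180 = -254367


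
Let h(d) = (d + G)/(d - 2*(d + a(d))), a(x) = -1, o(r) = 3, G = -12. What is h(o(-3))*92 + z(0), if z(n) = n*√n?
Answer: 828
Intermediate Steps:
z(n) = n^(3/2)
h(d) = (-12 + d)/(2 - d) (h(d) = (d - 12)/(d - 2*(d - 1)) = (-12 + d)/(d - 2*(-1 + d)) = (-12 + d)/(d + (2 - 2*d)) = (-12 + d)/(2 - d))
h(o(-3))*92 + z(0) = ((12 - 1*3)/(-2 + 3))*92 + 0^(3/2) = ((12 - 3)/1)*92 + 0 = (1*9)*92 + 0 = 9*92 + 0 = 828 + 0 = 828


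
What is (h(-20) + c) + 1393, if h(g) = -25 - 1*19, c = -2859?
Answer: -1510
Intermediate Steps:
h(g) = -44 (h(g) = -25 - 19 = -44)
(h(-20) + c) + 1393 = (-44 - 2859) + 1393 = -2903 + 1393 = -1510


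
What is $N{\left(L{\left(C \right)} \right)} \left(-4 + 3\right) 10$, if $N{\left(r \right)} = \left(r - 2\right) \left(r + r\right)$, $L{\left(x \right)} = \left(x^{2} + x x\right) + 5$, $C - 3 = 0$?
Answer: $-9660$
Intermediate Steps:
$C = 3$ ($C = 3 + 0 = 3$)
$L{\left(x \right)} = 5 + 2 x^{2}$ ($L{\left(x \right)} = \left(x^{2} + x^{2}\right) + 5 = 2 x^{2} + 5 = 5 + 2 x^{2}$)
$N{\left(r \right)} = 2 r \left(-2 + r\right)$ ($N{\left(r \right)} = \left(-2 + r\right) 2 r = 2 r \left(-2 + r\right)$)
$N{\left(L{\left(C \right)} \right)} \left(-4 + 3\right) 10 = 2 \left(5 + 2 \cdot 3^{2}\right) \left(-2 + \left(5 + 2 \cdot 3^{2}\right)\right) \left(-4 + 3\right) 10 = 2 \left(5 + 2 \cdot 9\right) \left(-2 + \left(5 + 2 \cdot 9\right)\right) \left(-1\right) 10 = 2 \left(5 + 18\right) \left(-2 + \left(5 + 18\right)\right) \left(-1\right) 10 = 2 \cdot 23 \left(-2 + 23\right) \left(-1\right) 10 = 2 \cdot 23 \cdot 21 \left(-1\right) 10 = 966 \left(-1\right) 10 = \left(-966\right) 10 = -9660$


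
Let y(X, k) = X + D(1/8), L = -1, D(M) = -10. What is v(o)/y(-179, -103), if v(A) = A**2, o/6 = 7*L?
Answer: -28/3 ≈ -9.3333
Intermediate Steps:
y(X, k) = -10 + X (y(X, k) = X - 10 = -10 + X)
o = -42 (o = 6*(7*(-1)) = 6*(-7) = -42)
v(o)/y(-179, -103) = (-42)**2/(-10 - 179) = 1764/(-189) = 1764*(-1/189) = -28/3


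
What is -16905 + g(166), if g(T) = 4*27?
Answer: -16797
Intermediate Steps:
g(T) = 108
-16905 + g(166) = -16905 + 108 = -16797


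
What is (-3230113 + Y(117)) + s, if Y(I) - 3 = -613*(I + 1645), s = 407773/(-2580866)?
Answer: -11124090334829/2580866 ≈ -4.3102e+6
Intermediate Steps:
s = -407773/2580866 (s = 407773*(-1/2580866) = -407773/2580866 ≈ -0.15800)
Y(I) = -1008382 - 613*I (Y(I) = 3 - 613*(I + 1645) = 3 - 613*(1645 + I) = 3 + (-1008385 - 613*I) = -1008382 - 613*I)
(-3230113 + Y(117)) + s = (-3230113 + (-1008382 - 613*117)) - 407773/2580866 = (-3230113 + (-1008382 - 71721)) - 407773/2580866 = (-3230113 - 1080103) - 407773/2580866 = -4310216 - 407773/2580866 = -11124090334829/2580866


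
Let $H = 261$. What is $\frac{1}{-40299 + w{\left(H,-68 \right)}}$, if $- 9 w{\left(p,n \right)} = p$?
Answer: $- \frac{1}{40328} \approx -2.4797 \cdot 10^{-5}$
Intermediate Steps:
$w{\left(p,n \right)} = - \frac{p}{9}$
$\frac{1}{-40299 + w{\left(H,-68 \right)}} = \frac{1}{-40299 - 29} = \frac{1}{-40328} = - \frac{1}{40328}$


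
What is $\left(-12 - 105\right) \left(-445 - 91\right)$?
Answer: $62712$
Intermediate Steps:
$\left(-12 - 105\right) \left(-445 - 91\right) = \left(-117\right) \left(-536\right) = 62712$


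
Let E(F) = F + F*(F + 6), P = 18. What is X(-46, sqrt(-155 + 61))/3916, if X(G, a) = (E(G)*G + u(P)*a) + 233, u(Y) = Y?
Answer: -7481/356 + 9*I*sqrt(94)/1958 ≈ -21.014 + 0.044565*I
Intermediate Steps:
E(F) = F + F*(6 + F)
X(G, a) = 233 + 18*a + G**2*(7 + G) (X(G, a) = ((G*(7 + G))*G + 18*a) + 233 = (G**2*(7 + G) + 18*a) + 233 = (18*a + G**2*(7 + G)) + 233 = 233 + 18*a + G**2*(7 + G))
X(-46, sqrt(-155 + 61))/3916 = (233 + 18*sqrt(-155 + 61) + (-46)**2*(7 - 46))/3916 = (233 + 18*sqrt(-94) + 2116*(-39))*(1/3916) = (233 + 18*(I*sqrt(94)) - 82524)*(1/3916) = (233 + 18*I*sqrt(94) - 82524)*(1/3916) = (-82291 + 18*I*sqrt(94))*(1/3916) = -7481/356 + 9*I*sqrt(94)/1958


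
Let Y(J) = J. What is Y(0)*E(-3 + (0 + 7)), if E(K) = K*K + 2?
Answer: 0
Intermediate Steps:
E(K) = 2 + K² (E(K) = K² + 2 = 2 + K²)
Y(0)*E(-3 + (0 + 7)) = 0*(2 + (-3 + (0 + 7))²) = 0*(2 + (-3 + 7)²) = 0*(2 + 4²) = 0*(2 + 16) = 0*18 = 0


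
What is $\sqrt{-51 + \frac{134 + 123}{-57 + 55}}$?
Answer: $\frac{i \sqrt{718}}{2} \approx 13.398 i$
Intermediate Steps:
$\sqrt{-51 + \frac{134 + 123}{-57 + 55}} = \sqrt{-51 + \frac{257}{-2}} = \sqrt{-51 + 257 \left(- \frac{1}{2}\right)} = \sqrt{-51 - \frac{257}{2}} = \sqrt{- \frac{359}{2}} = \frac{i \sqrt{718}}{2}$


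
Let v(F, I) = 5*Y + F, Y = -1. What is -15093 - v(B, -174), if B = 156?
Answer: -15244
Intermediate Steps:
v(F, I) = -5 + F (v(F, I) = 5*(-1) + F = -5 + F)
-15093 - v(B, -174) = -15093 - (-5 + 156) = -15093 - 1*151 = -15093 - 151 = -15244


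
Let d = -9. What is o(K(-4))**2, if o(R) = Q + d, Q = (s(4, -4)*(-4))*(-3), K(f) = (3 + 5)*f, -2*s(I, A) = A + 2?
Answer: 9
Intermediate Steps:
s(I, A) = -1 - A/2 (s(I, A) = -(A + 2)/2 = -(2 + A)/2 = -1 - A/2)
K(f) = 8*f
Q = 12 (Q = ((-1 - 1/2*(-4))*(-4))*(-3) = ((-1 + 2)*(-4))*(-3) = (1*(-4))*(-3) = -4*(-3) = 12)
o(R) = 3 (o(R) = 12 - 9 = 3)
o(K(-4))**2 = 3**2 = 9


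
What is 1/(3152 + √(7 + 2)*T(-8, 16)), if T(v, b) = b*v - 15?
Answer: 1/2723 ≈ 0.00036724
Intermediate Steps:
T(v, b) = -15 + b*v
1/(3152 + √(7 + 2)*T(-8, 16)) = 1/(3152 + √(7 + 2)*(-15 + 16*(-8))) = 1/(3152 + √9*(-15 - 128)) = 1/(3152 + 3*(-143)) = 1/(3152 - 429) = 1/2723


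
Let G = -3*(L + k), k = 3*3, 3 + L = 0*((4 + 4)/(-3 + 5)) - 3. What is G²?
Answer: 81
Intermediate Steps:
L = -6 (L = -3 + (0*((4 + 4)/(-3 + 5)) - 3) = -3 + (0*(8/2) - 3) = -3 + (0*(8*(½)) - 3) = -3 + (0*4 - 3) = -3 + (0 - 3) = -3 - 3 = -6)
k = 9
G = -9 (G = -3*(-6 + 9) = -3*3 = -9)
G² = (-9)² = 81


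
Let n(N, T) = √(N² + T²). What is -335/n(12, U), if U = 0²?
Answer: -335/12 ≈ -27.917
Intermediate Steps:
U = 0
-335/n(12, U) = -335/√(12² + 0²) = -335/√(144 + 0) = -335/(√144) = -335/12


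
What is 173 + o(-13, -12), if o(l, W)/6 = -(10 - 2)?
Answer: 125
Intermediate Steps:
o(l, W) = -48 (o(l, W) = 6*(-(10 - 2)) = 6*(-1*8) = 6*(-8) = -48)
173 + o(-13, -12) = 173 - 48 = 125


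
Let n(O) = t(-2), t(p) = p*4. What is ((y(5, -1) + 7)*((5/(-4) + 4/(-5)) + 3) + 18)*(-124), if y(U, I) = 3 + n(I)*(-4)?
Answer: -35898/5 ≈ -7179.6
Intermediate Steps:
t(p) = 4*p
n(O) = -8 (n(O) = 4*(-2) = -8)
y(U, I) = 35 (y(U, I) = 3 - 8*(-4) = 3 + 32 = 35)
((y(5, -1) + 7)*((5/(-4) + 4/(-5)) + 3) + 18)*(-124) = ((35 + 7)*((5/(-4) + 4/(-5)) + 3) + 18)*(-124) = (42*((5*(-¼) + 4*(-⅕)) + 3) + 18)*(-124) = (42*((-5/4 - ⅘) + 3) + 18)*(-124) = (42*(-41/20 + 3) + 18)*(-124) = (42*(19/20) + 18)*(-124) = (399/10 + 18)*(-124) = (579/10)*(-124) = -35898/5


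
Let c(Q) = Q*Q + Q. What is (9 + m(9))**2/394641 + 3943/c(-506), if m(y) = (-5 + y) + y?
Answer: 1679745983/100842614730 ≈ 0.016657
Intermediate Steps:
c(Q) = Q + Q**2 (c(Q) = Q**2 + Q = Q + Q**2)
m(y) = -5 + 2*y
(9 + m(9))**2/394641 + 3943/c(-506) = (9 + (-5 + 2*9))**2/394641 + 3943/((-506*(1 - 506))) = (9 + (-5 + 18))**2*(1/394641) + 3943/((-506*(-505))) = (9 + 13)**2*(1/394641) + 3943/255530 = 22**2*(1/394641) + 3943*(1/255530) = 484*(1/394641) + 3943/255530 = 484/394641 + 3943/255530 = 1679745983/100842614730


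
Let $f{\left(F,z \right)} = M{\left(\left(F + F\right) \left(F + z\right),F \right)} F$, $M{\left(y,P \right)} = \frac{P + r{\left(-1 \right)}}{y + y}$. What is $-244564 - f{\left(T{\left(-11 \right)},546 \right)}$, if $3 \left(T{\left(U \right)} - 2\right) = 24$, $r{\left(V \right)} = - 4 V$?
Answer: $- \frac{271955175}{1112} \approx -2.4456 \cdot 10^{5}$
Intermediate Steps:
$T{\left(U \right)} = 10$ ($T{\left(U \right)} = 2 + \frac{1}{3} \cdot 24 = 2 + 8 = 10$)
$M{\left(y,P \right)} = \frac{4 + P}{2 y}$ ($M{\left(y,P \right)} = \frac{P - -4}{y + y} = \frac{P + 4}{2 y} = \left(4 + P\right) \frac{1}{2 y} = \frac{4 + P}{2 y}$)
$f{\left(F,z \right)} = \frac{4 + F}{4 \left(F + z\right)}$ ($f{\left(F,z \right)} = \frac{4 + F}{2 \left(F + F\right) \left(F + z\right)} F = \frac{4 + F}{2 \cdot 2 F \left(F + z\right)} F = \frac{\frac{1}{2 F \left(F + z\right)} \left(4 + F\right)}{2} F = \frac{4 + F}{4 F \left(F + z\right)} F = \frac{4 + F}{4 \left(F + z\right)}$)
$-244564 - f{\left(T{\left(-11 \right)},546 \right)} = -244564 - \frac{1 + \frac{1}{4} \cdot 10}{10 + 546} = -244564 - \frac{1 + \frac{5}{2}}{556} = -244564 - \frac{1}{556} \cdot \frac{7}{2} = -244564 - \frac{7}{1112} = - \frac{271955175}{1112}$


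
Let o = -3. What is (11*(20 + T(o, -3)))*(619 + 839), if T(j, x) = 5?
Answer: 400950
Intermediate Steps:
(11*(20 + T(o, -3)))*(619 + 839) = (11*(20 + 5))*(619 + 839) = (11*25)*1458 = 275*1458 = 400950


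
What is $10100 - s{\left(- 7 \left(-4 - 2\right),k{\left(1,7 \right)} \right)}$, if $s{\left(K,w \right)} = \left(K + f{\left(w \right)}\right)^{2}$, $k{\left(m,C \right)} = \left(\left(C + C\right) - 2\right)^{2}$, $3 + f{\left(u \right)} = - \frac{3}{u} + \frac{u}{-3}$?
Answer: $\frac{23082911}{2304} \approx 10019.0$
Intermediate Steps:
$f{\left(u \right)} = -3 - \frac{3}{u} - \frac{u}{3}$ ($f{\left(u \right)} = -3 + \left(- \frac{3}{u} + \frac{u}{-3}\right) = -3 + \left(- \frac{3}{u} + u \left(- \frac{1}{3}\right)\right) = -3 - \left(\frac{3}{u} + \frac{u}{3}\right) = -3 - \frac{3}{u} - \frac{u}{3}$)
$k{\left(m,C \right)} = \left(-2 + 2 C\right)^{2}$ ($k{\left(m,C \right)} = \left(2 C - 2\right)^{2} = \left(-2 + 2 C\right)^{2}$)
$s{\left(K,w \right)} = \left(-3 + K - \frac{3}{w} - \frac{w}{3}\right)^{2}$ ($s{\left(K,w \right)} = \left(K - \left(3 + \frac{3}{w} + \frac{w}{3}\right)\right)^{2} = \left(-3 + K - \frac{3}{w} - \frac{w}{3}\right)^{2}$)
$10100 - s{\left(- 7 \left(-4 - 2\right),k{\left(1,7 \right)} \right)} = 10100 - \frac{\left(9 + 4 \left(-1 + 7\right)^{2} \left(9 + 4 \left(-1 + 7\right)^{2} - 3 \left(- 7 \left(-4 - 2\right)\right)\right)\right)^{2}}{9 \cdot 16 \left(-1 + 7\right)^{4}} = 10100 - \frac{\left(9 + 4 \cdot 6^{2} \left(9 + 4 \cdot 6^{2} - 3 \left(\left(-7\right) \left(-6\right)\right)\right)\right)^{2}}{9 \cdot 20736} = 10100 - \frac{\left(9 + 4 \cdot 36 \left(9 + 4 \cdot 36 - 126\right)\right)^{2}}{9 \cdot 20736} = 10100 - \frac{\left(9 + 144 \left(9 + 144 - 126\right)\right)^{2}}{9 \cdot 20736} = 10100 - \frac{1}{9} \cdot \frac{1}{20736} \left(9 + 144 \cdot 27\right)^{2} = 10100 - \frac{1}{9} \cdot \frac{1}{20736} \left(9 + 3888\right)^{2} = 10100 - \frac{1}{9} \cdot \frac{1}{20736} \cdot 3897^{2} = 10100 - \frac{1}{9} \cdot \frac{1}{20736} \cdot 15186609 = 10100 - \frac{187489}{2304} = \frac{23082911}{2304}$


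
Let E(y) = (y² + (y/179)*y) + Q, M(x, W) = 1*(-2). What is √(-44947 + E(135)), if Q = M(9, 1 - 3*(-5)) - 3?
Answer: 2*I*√213274383/179 ≈ 163.17*I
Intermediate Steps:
M(x, W) = -2
Q = -5 (Q = -2 - 3 = -5)
E(y) = -5 + 180*y²/179 (E(y) = (y² + (y/179)*y) - 5 = (y² + y²/179) - 5 = 180*y²/179 - 5 = -5 + 180*y²/179)
√(-44947 + E(135)) = √(-44947 + (-5 + (180/179)*135²)) = √(-44947 + (-5 + (180/179)*18225)) = √(-44947 + (-5 + 3280500/179)) = √(-44947 + 3279605/179) = √(-4765908/179) = 2*I*√213274383/179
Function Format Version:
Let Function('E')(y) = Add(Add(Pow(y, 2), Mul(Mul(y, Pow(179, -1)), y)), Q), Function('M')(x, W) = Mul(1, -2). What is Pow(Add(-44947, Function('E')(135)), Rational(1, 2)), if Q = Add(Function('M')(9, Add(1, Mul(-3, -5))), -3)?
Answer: Mul(Rational(2, 179), I, Pow(213274383, Rational(1, 2))) ≈ Mul(163.17, I)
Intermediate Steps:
Function('M')(x, W) = -2
Q = -5 (Q = Add(-2, -3) = -5)
Function('E')(y) = Add(-5, Mul(Rational(180, 179), Pow(y, 2))) (Function('E')(y) = Add(Add(Pow(y, 2), Mul(Mul(y, Pow(179, -1)), y)), -5) = Add(Add(Pow(y, 2), Mul(Mul(y, Rational(1, 179)), y)), -5) = Add(Add(Pow(y, 2), Mul(Mul(Rational(1, 179), y), y)), -5) = Add(Add(Pow(y, 2), Mul(Rational(1, 179), Pow(y, 2))), -5) = Add(Mul(Rational(180, 179), Pow(y, 2)), -5) = Add(-5, Mul(Rational(180, 179), Pow(y, 2))))
Pow(Add(-44947, Function('E')(135)), Rational(1, 2)) = Pow(Add(-44947, Add(-5, Mul(Rational(180, 179), Pow(135, 2)))), Rational(1, 2)) = Pow(Add(-44947, Add(-5, Mul(Rational(180, 179), 18225))), Rational(1, 2)) = Pow(Add(-44947, Add(-5, Rational(3280500, 179))), Rational(1, 2)) = Pow(Add(-44947, Rational(3279605, 179)), Rational(1, 2)) = Pow(Rational(-4765908, 179), Rational(1, 2)) = Mul(Rational(2, 179), I, Pow(213274383, Rational(1, 2)))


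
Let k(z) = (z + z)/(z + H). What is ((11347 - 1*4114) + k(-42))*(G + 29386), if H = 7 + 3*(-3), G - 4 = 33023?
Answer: 4967076192/11 ≈ 4.5155e+8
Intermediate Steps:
G = 33027 (G = 4 + 33023 = 33027)
H = -2 (H = 7 - 9 = -2)
k(z) = 2*z/(-2 + z) (k(z) = (z + z)/(z - 2) = (2*z)/(-2 + z) = 2*z/(-2 + z))
((11347 - 1*4114) + k(-42))*(G + 29386) = ((11347 - 1*4114) + 2*(-42)/(-2 - 42))*(33027 + 29386) = ((11347 - 4114) + 2*(-42)/(-44))*62413 = (7233 + 2*(-42)*(-1/44))*62413 = (7233 + 21/11)*62413 = (79584/11)*62413 = 4967076192/11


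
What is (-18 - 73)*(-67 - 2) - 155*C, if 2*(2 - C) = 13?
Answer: 13953/2 ≈ 6976.5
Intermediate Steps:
C = -9/2 (C = 2 - 1/2*13 = 2 - 13/2 = -9/2 ≈ -4.5000)
(-18 - 73)*(-67 - 2) - 155*C = (-18 - 73)*(-67 - 2) - 155*(-9/2) = -91*(-69) + 1395/2 = 6279 + 1395/2 = 13953/2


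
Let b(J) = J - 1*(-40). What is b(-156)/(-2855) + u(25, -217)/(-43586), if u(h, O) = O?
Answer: 183081/4014130 ≈ 0.045609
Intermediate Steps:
b(J) = 40 + J (b(J) = J + 40 = 40 + J)
b(-156)/(-2855) + u(25, -217)/(-43586) = (40 - 156)/(-2855) - 217/(-43586) = -116*(-1/2855) - 217*(-1/43586) = 116/2855 + 7/1406 = 183081/4014130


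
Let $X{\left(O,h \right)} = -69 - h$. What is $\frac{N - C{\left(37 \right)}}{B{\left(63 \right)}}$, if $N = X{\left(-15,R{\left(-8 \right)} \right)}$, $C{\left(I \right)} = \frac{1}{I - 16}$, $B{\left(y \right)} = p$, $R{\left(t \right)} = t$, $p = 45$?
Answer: $- \frac{1282}{945} \approx -1.3566$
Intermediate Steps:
$B{\left(y \right)} = 45$
$C{\left(I \right)} = \frac{1}{-16 + I}$
$N = -61$ ($N = -69 - -8 = -69 + 8 = -61$)
$\frac{N - C{\left(37 \right)}}{B{\left(63 \right)}} = \frac{-61 - \frac{1}{-16 + 37}}{45} = \left(-61 - \frac{1}{21}\right) \frac{1}{45} = \left(- \frac{1282}{21}\right) \frac{1}{45} = - \frac{1282}{945}$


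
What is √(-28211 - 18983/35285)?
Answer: 3*I*√3902693967070/35285 ≈ 167.96*I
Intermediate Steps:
√(-28211 - 18983/35285) = √(-995444118/35285) = 3*I*√3902693967070/35285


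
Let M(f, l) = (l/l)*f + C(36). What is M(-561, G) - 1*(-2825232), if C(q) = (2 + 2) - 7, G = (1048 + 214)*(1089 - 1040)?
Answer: 2824668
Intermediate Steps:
G = 61838 (G = 1262*49 = 61838)
C(q) = -3 (C(q) = 4 - 7 = -3)
M(f, l) = -3 + f (M(f, l) = (l/l)*f - 3 = 1*f - 3 = f - 3 = -3 + f)
M(-561, G) - 1*(-2825232) = (-3 - 561) - 1*(-2825232) = -564 + 2825232 = 2824668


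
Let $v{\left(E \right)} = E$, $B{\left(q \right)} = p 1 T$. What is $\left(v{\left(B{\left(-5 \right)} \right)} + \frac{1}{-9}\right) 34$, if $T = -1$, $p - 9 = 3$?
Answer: $- \frac{3706}{9} \approx -411.78$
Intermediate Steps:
$p = 12$ ($p = 9 + 3 = 12$)
$B{\left(q \right)} = -12$ ($B{\left(q \right)} = 12 \cdot 1 \left(-1\right) = 12 \left(-1\right) = -12$)
$\left(v{\left(B{\left(-5 \right)} \right)} + \frac{1}{-9}\right) 34 = \left(-12 + \frac{1}{-9}\right) 34 = \left(-12 - \frac{1}{9}\right) 34 = \left(- \frac{109}{9}\right) 34 = - \frac{3706}{9}$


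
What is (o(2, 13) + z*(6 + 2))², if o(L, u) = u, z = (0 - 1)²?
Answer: 441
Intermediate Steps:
z = 1 (z = (-1)² = 1)
(o(2, 13) + z*(6 + 2))² = (13 + 1*(6 + 2))² = (13 + 1*8)² = (13 + 8)² = 21² = 441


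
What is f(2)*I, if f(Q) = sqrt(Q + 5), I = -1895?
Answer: -1895*sqrt(7) ≈ -5013.7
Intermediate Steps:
f(Q) = sqrt(5 + Q)
f(2)*I = sqrt(5 + 2)*(-1895) = sqrt(7)*(-1895) = -1895*sqrt(7)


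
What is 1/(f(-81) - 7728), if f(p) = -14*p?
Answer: -1/6594 ≈ -0.00015165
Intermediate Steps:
1/(f(-81) - 7728) = 1/(-14*(-81) - 7728) = 1/(1134 - 7728) = 1/(-6594) = -1/6594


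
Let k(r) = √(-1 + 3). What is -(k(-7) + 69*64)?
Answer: -4416 - √2 ≈ -4417.4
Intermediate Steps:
k(r) = √2
-(k(-7) + 69*64) = -(√2 + 69*64) = -(√2 + 4416) = -(4416 + √2) = -4416 - √2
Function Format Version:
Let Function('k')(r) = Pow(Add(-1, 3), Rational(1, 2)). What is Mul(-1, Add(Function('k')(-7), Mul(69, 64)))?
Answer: Add(-4416, Mul(-1, Pow(2, Rational(1, 2)))) ≈ -4417.4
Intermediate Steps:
Function('k')(r) = Pow(2, Rational(1, 2))
Mul(-1, Add(Function('k')(-7), Mul(69, 64))) = Mul(-1, Add(Pow(2, Rational(1, 2)), Mul(69, 64))) = Mul(-1, Add(Pow(2, Rational(1, 2)), 4416)) = Mul(-1, Add(4416, Pow(2, Rational(1, 2)))) = Add(-4416, Mul(-1, Pow(2, Rational(1, 2))))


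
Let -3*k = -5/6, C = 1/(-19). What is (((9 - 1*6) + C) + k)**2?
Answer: 1216609/116964 ≈ 10.402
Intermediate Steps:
C = -1/19 ≈ -0.052632
k = 5/18 (k = -(-5)/(3*6) = -1/3*(-5/6) = 5/18 ≈ 0.27778)
(((9 - 1*6) + C) + k)**2 = (((9 - 1*6) - 1/19) + 5/18)**2 = (((9 - 6) - 1/19) + 5/18)**2 = ((3 - 1/19) + 5/18)**2 = (56/19 + 5/18)**2 = (1103/342)**2 = 1216609/116964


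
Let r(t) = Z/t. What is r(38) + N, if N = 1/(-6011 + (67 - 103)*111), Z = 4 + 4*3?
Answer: 80037/190133 ≈ 0.42095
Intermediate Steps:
Z = 16 (Z = 4 + 12 = 16)
r(t) = 16/t
N = -1/10007 (N = 1/(-6011 - 36*111) = 1/(-6011 - 3996) = 1/(-10007) = -1/10007 ≈ -9.9930e-5)
r(38) + N = 16/38 - 1/10007 = 16*(1/38) - 1/10007 = 8/19 - 1/10007 = 80037/190133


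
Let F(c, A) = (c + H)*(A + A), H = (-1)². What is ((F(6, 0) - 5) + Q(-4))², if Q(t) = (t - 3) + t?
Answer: 256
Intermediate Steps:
H = 1
F(c, A) = 2*A*(1 + c) (F(c, A) = (c + 1)*(A + A) = (1 + c)*(2*A) = 2*A*(1 + c))
Q(t) = -3 + 2*t (Q(t) = (-3 + t) + t = -3 + 2*t)
((F(6, 0) - 5) + Q(-4))² = ((2*0*(1 + 6) - 5) + (-3 + 2*(-4)))² = ((2*0*7 - 5) + (-3 - 8))² = ((0 - 5) - 11)² = (-5 - 11)² = (-16)² = 256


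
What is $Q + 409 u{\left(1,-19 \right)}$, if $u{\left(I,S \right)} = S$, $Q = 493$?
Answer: $-7278$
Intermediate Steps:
$Q + 409 u{\left(1,-19 \right)} = 493 + 409 \left(-19\right) = 493 - 7771 = -7278$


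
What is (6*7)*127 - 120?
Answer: 5214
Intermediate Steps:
(6*7)*127 - 120 = 42*127 - 120 = 5334 - 120 = 5214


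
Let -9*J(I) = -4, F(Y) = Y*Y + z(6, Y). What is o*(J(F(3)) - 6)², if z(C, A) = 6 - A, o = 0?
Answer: 0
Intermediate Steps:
F(Y) = 6 + Y² - Y (F(Y) = Y*Y + (6 - Y) = Y² + (6 - Y) = 6 + Y² - Y)
J(I) = 4/9 (J(I) = -⅑*(-4) = 4/9)
o*(J(F(3)) - 6)² = 0*(4/9 - 6)² = 0*(-50/9)² = 0*(2500/81) = 0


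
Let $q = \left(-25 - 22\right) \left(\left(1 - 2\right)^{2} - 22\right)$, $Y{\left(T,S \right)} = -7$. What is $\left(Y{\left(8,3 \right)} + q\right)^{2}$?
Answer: $960400$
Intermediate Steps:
$q = 987$ ($q = - 47 \left(\left(-1\right)^{2} - 22\right) = - 47 \left(1 - 22\right) = \left(-47\right) \left(-21\right) = 987$)
$\left(Y{\left(8,3 \right)} + q\right)^{2} = \left(-7 + 987\right)^{2} = 980^{2} = 960400$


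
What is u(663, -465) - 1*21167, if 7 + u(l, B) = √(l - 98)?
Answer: -21174 + √565 ≈ -21150.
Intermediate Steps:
u(l, B) = -7 + √(-98 + l) (u(l, B) = -7 + √(l - 98) = -7 + √(-98 + l))
u(663, -465) - 1*21167 = (-7 + √(-98 + 663)) - 1*21167 = (-7 + √565) - 21167 = -21174 + √565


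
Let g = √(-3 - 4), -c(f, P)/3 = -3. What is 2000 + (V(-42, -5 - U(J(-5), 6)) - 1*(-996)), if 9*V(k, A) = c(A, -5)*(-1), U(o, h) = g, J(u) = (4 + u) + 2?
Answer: 2995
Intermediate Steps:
c(f, P) = 9 (c(f, P) = -3*(-3) = 9)
J(u) = 6 + u
g = I*√7 (g = √(-7) = I*√7 ≈ 2.6458*I)
U(o, h) = I*√7
V(k, A) = -1 (V(k, A) = (9*(-1))/9 = (⅑)*(-9) = -1)
2000 + (V(-42, -5 - U(J(-5), 6)) - 1*(-996)) = 2000 + (-1 - 1*(-996)) = 2000 + (-1 + 996) = 2000 + 995 = 2995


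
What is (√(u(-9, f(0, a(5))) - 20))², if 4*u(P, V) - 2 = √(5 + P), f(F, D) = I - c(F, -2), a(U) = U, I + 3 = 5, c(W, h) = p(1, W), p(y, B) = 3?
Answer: -39/2 + I/2 ≈ -19.5 + 0.5*I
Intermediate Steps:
c(W, h) = 3
I = 2 (I = -3 + 5 = 2)
f(F, D) = -1 (f(F, D) = 2 - 1*3 = 2 - 3 = -1)
u(P, V) = ½ + √(5 + P)/4
(√(u(-9, f(0, a(5))) - 20))² = (√((½ + √(5 - 9)/4) - 20))² = (√((½ + √(-4)/4) - 20))² = (√((½ + (2*I)/4) - 20))² = (√((½ + I/2) - 20))² = (√(-39/2 + I/2))² = -39/2 + I/2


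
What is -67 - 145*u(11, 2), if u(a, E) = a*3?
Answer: -4852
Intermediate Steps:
u(a, E) = 3*a
-67 - 145*u(11, 2) = -67 - 435*11 = -67 - 145*33 = -67 - 4785 = -4852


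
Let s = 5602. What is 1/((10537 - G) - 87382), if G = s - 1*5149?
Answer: -1/77298 ≈ -1.2937e-5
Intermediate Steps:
G = 453 (G = 5602 - 1*5149 = 5602 - 5149 = 453)
1/((10537 - G) - 87382) = 1/((10537 - 1*453) - 87382) = 1/((10537 - 453) - 87382) = 1/(10084 - 87382) = 1/(-77298) = -1/77298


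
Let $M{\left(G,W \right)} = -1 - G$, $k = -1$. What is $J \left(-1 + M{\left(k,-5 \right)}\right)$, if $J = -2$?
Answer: $2$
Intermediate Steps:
$J \left(-1 + M{\left(k,-5 \right)}\right) = - 2 \left(-1 - 0\right) = - 2 \left(-1 + \left(-1 + 1\right)\right) = - 2 \left(-1 + 0\right) = \left(-2\right) \left(-1\right) = 2$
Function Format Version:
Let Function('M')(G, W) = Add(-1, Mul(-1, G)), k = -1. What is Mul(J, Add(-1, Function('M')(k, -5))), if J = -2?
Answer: 2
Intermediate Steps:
Mul(J, Add(-1, Function('M')(k, -5))) = Mul(-2, Add(-1, Add(-1, Mul(-1, -1)))) = Mul(-2, Add(-1, Add(-1, 1))) = Mul(-2, Add(-1, 0)) = Mul(-2, -1) = 2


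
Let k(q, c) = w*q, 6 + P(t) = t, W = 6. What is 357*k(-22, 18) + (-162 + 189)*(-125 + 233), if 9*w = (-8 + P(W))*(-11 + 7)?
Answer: -75028/3 ≈ -25009.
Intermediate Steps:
P(t) = -6 + t
w = 32/9 (w = ((-8 + (-6 + 6))*(-11 + 7))/9 = ((-8 + 0)*(-4))/9 = (-8*(-4))/9 = (⅑)*32 = 32/9 ≈ 3.5556)
k(q, c) = 32*q/9
357*k(-22, 18) + (-162 + 189)*(-125 + 233) = 357*((32/9)*(-22)) + (-162 + 189)*(-125 + 233) = 357*(-704/9) + 27*108 = -83776/3 + 2916 = -75028/3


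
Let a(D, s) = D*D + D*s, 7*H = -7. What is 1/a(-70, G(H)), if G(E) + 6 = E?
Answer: 1/5390 ≈ 0.00018553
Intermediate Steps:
H = -1 (H = (1/7)*(-7) = -1)
G(E) = -6 + E
a(D, s) = D**2 + D*s
1/a(-70, G(H)) = 1/(-70*(-70 + (-6 - 1))) = 1/(-70*(-70 - 7)) = 1/(-70*(-77)) = 1/5390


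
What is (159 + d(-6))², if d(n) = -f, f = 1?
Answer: 24964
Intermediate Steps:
d(n) = -1 (d(n) = -1*1 = -1)
(159 + d(-6))² = (159 - 1)² = 158² = 24964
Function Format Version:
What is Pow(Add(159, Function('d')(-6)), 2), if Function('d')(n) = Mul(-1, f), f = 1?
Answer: 24964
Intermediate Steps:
Function('d')(n) = -1 (Function('d')(n) = Mul(-1, 1) = -1)
Pow(Add(159, Function('d')(-6)), 2) = Pow(Add(159, -1), 2) = Pow(158, 2) = 24964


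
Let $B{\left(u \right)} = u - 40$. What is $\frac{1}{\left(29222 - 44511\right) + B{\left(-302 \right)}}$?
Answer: $- \frac{1}{15631} \approx -6.3975 \cdot 10^{-5}$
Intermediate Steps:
$B{\left(u \right)} = -40 + u$
$\frac{1}{\left(29222 - 44511\right) + B{\left(-302 \right)}} = \frac{1}{\left(29222 - 44511\right) - 342} = \frac{1}{-15289 - 342} = \frac{1}{-15631} = - \frac{1}{15631}$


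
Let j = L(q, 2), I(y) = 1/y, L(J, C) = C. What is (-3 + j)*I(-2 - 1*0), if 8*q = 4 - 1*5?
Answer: ½ ≈ 0.50000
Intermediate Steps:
q = -⅛ (q = (4 - 1*5)/8 = (4 - 5)/8 = (⅛)*(-1) = -⅛ ≈ -0.12500)
j = 2
(-3 + j)*I(-2 - 1*0) = (-3 + 2)/(-2 - 1*0) = -1/(-2 + 0) = -1/(-2) = -1*(-½) = ½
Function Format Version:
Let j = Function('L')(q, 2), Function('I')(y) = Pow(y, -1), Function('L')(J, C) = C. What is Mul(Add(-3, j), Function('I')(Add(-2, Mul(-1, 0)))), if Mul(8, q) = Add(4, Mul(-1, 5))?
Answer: Rational(1, 2) ≈ 0.50000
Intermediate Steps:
q = Rational(-1, 8) (q = Mul(Rational(1, 8), Add(4, Mul(-1, 5))) = Mul(Rational(1, 8), Add(4, -5)) = Mul(Rational(1, 8), -1) = Rational(-1, 8) ≈ -0.12500)
j = 2
Mul(Add(-3, j), Function('I')(Add(-2, Mul(-1, 0)))) = Mul(Add(-3, 2), Pow(Add(-2, Mul(-1, 0)), -1)) = Mul(-1, Pow(Add(-2, 0), -1)) = Mul(-1, Pow(-2, -1)) = Mul(-1, Rational(-1, 2)) = Rational(1, 2)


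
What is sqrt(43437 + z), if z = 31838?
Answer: 5*sqrt(3011) ≈ 274.36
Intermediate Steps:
sqrt(43437 + z) = sqrt(43437 + 31838) = sqrt(75275) = 5*sqrt(3011)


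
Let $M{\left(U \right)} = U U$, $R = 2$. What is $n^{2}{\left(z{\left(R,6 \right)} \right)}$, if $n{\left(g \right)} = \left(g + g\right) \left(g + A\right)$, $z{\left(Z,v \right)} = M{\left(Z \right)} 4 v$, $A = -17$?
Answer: $230068224$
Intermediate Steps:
$M{\left(U \right)} = U^{2}$
$z{\left(Z,v \right)} = 4 v Z^{2}$ ($z{\left(Z,v \right)} = Z^{2} \cdot 4 v = 4 Z^{2} v = 4 v Z^{2}$)
$n{\left(g \right)} = 2 g \left(-17 + g\right)$ ($n{\left(g \right)} = \left(g + g\right) \left(g - 17\right) = 2 g \left(-17 + g\right)$)
$n^{2}{\left(z{\left(R,6 \right)} \right)} = \left(2 \cdot 4 \cdot 6 \cdot 2^{2} \left(-17 + 4 \cdot 6 \cdot 2^{2}\right)\right)^{2} = \left(2 \cdot 4 \cdot 6 \cdot 4 \left(-17 + 4 \cdot 6 \cdot 4\right)\right)^{2} = \left(2 \cdot 96 \left(-17 + 96\right)\right)^{2} = \left(2 \cdot 96 \cdot 79\right)^{2} = 15168^{2} = 230068224$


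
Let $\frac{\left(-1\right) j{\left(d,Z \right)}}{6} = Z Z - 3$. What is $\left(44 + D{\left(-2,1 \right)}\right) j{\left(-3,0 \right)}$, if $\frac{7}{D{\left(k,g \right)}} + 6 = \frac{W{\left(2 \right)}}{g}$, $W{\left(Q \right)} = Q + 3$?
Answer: $666$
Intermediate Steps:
$W{\left(Q \right)} = 3 + Q$
$j{\left(d,Z \right)} = 18 - 6 Z^{2}$ ($j{\left(d,Z \right)} = - 6 \left(Z Z - 3\right) = - 6 \left(Z^{2} - 3\right) = - 6 \left(-3 + Z^{2}\right) = 18 - 6 Z^{2}$)
$D{\left(k,g \right)} = \frac{7}{-6 + \frac{5}{g}}$ ($D{\left(k,g \right)} = \frac{7}{-6 + \frac{3 + 2}{g}} = \frac{7}{-6 + \frac{5}{g}}$)
$\left(44 + D{\left(-2,1 \right)}\right) j{\left(-3,0 \right)} = \left(44 - \frac{7}{-5 + 6 \cdot 1}\right) \left(18 - 6 \cdot 0^{2}\right) = \left(44 - \frac{7}{-5 + 6}\right) \left(18 - 0\right) = \left(44 - \frac{7}{1}\right) \left(18 + 0\right) = \left(44 - 7 \cdot 1\right) 18 = \left(44 - 7\right) 18 = 37 \cdot 18 = 666$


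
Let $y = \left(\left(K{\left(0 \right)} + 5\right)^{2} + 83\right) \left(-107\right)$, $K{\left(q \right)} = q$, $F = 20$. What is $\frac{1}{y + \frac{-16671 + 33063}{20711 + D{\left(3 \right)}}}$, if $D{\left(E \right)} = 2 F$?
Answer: $- \frac{6917}{79927388} \approx -8.6541 \cdot 10^{-5}$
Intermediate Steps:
$D{\left(E \right)} = 40$ ($D{\left(E \right)} = 2 \cdot 20 = 40$)
$y = -11556$ ($y = \left(\left(0 + 5\right)^{2} + 83\right) \left(-107\right) = \left(5^{2} + 83\right) \left(-107\right) = \left(25 + 83\right) \left(-107\right) = 108 \left(-107\right) = -11556$)
$\frac{1}{y + \frac{-16671 + 33063}{20711 + D{\left(3 \right)}}} = \frac{1}{-11556 + \frac{-16671 + 33063}{20711 + 40}} = \frac{1}{-11556 + \frac{16392}{20751}} = \frac{1}{-11556 + 16392 \cdot \frac{1}{20751}} = \frac{1}{-11556 + \frac{5464}{6917}} = \frac{1}{- \frac{79927388}{6917}} = - \frac{6917}{79927388}$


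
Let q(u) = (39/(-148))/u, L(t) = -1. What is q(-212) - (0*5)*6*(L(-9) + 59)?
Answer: 39/31376 ≈ 0.0012430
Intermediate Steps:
q(u) = -39/(148*u) (q(u) = (39*(-1/148))/u = -39/(148*u))
q(-212) - (0*5)*6*(L(-9) + 59) = -39/148/(-212) - (0*5)*6*(-1 + 59) = -39/148*(-1/212) - 0*6*58 = 39/31376 - 0*58 = 39/31376 - 1*0 = 39/31376 + 0 = 39/31376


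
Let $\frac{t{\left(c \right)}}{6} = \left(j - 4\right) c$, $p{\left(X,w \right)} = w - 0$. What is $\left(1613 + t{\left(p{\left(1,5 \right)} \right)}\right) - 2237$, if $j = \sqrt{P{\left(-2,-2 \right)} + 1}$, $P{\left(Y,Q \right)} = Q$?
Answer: $-744 + 30 i \approx -744.0 + 30.0 i$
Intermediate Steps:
$p{\left(X,w \right)} = w$ ($p{\left(X,w \right)} = w + 0 = w$)
$j = i$ ($j = \sqrt{-2 + 1} = \sqrt{-1} = i \approx 1.0 i$)
$t{\left(c \right)} = 6 c \left(-4 + i\right)$ ($t{\left(c \right)} = 6 \left(i - 4\right) c = 6 \left(-4 + i\right) c = 6 c \left(-4 + i\right)$)
$\left(1613 + t{\left(p{\left(1,5 \right)} \right)}\right) - 2237 = \left(1613 + 6 \cdot 5 \left(-4 + i\right)\right) - 2237 = \left(1613 - \left(120 - 30 i\right)\right) - 2237 = \left(1493 + 30 i\right) - 2237 = -744 + 30 i$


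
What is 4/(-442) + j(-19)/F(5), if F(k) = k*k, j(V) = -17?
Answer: -3807/5525 ≈ -0.68905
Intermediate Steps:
F(k) = k**2
4/(-442) + j(-19)/F(5) = 4/(-442) - 17/(5**2) = 4*(-1/442) - 17/25 = -2/221 - 17*1/25 = -2/221 - 17/25 = -3807/5525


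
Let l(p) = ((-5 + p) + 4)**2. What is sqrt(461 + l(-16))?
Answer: 5*sqrt(30) ≈ 27.386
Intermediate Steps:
l(p) = (-1 + p)**2
sqrt(461 + l(-16)) = sqrt(461 + (-1 - 16)**2) = sqrt(461 + (-17)**2) = sqrt(461 + 289) = sqrt(750) = 5*sqrt(30)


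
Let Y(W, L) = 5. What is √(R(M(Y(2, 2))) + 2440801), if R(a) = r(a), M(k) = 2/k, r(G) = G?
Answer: √61020035/5 ≈ 1562.3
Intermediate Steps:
R(a) = a
√(R(M(Y(2, 2))) + 2440801) = √(2/5 + 2440801) = √(2*(⅕) + 2440801) = √(⅖ + 2440801) = √(12204007/5) = √61020035/5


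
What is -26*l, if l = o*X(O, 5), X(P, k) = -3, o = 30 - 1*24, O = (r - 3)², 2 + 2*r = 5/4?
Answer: 468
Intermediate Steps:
r = -3/8 (r = -1 + (5/4)/2 = -1 + (5*(¼))/2 = -1 + (½)*(5/4) = -1 + 5/8 = -3/8 ≈ -0.37500)
O = 729/64 (O = (-3/8 - 3)² = (-27/8)² = 729/64 ≈ 11.391)
o = 6 (o = 30 - 24 = 6)
l = -18 (l = 6*(-3) = -18)
-26*l = -26*(-18) = 468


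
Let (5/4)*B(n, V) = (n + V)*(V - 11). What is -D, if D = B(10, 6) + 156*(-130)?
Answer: 20344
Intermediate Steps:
B(n, V) = 4*(-11 + V)*(V + n)/5 (B(n, V) = 4*((n + V)*(V - 11))/5 = 4*((V + n)*(-11 + V))/5 = 4*((-11 + V)*(V + n))/5 = 4*(-11 + V)*(V + n)/5)
D = -20344 (D = (-44/5*6 - 44/5*10 + (⅘)*6² + (⅘)*6*10) + 156*(-130) = (-264/5 - 88 + (⅘)*36 + 48) - 20280 = (-264/5 - 88 + 144/5 + 48) - 20280 = -64 - 20280 = -20344)
-D = -1*(-20344) = 20344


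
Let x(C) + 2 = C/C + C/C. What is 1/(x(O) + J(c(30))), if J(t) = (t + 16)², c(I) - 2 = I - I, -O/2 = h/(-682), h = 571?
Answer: 1/324 ≈ 0.0030864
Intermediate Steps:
O = 571/341 (O = -1142/(-682) = -1142*(-1)/682 = -2*(-571/682) = 571/341 ≈ 1.6745)
c(I) = 2 (c(I) = 2 + (I - I) = 2 + 0 = 2)
J(t) = (16 + t)²
x(C) = 0 (x(C) = -2 + (C/C + C/C) = -2 + (1 + 1) = -2 + 2 = 0)
1/(x(O) + J(c(30))) = 1/(0 + (16 + 2)²) = 1/(0 + 18²) = 1/(0 + 324) = 1/324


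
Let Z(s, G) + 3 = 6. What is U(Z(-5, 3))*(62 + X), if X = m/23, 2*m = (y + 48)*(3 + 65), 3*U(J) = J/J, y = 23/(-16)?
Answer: 24073/552 ≈ 43.610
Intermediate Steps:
y = -23/16 (y = 23*(-1/16) = -23/16 ≈ -1.4375)
Z(s, G) = 3 (Z(s, G) = -3 + 6 = 3)
U(J) = ⅓ (U(J) = (J/J)/3 = (⅓)*1 = ⅓)
m = 12665/8 (m = ((-23/16 + 48)*(3 + 65))/2 = ((745/16)*68)/2 = (½)*(12665/4) = 12665/8 ≈ 1583.1)
X = 12665/184 (X = (12665/8)/23 = (12665/8)*(1/23) = 12665/184 ≈ 68.832)
U(Z(-5, 3))*(62 + X) = (62 + 12665/184)/3 = (⅓)*(24073/184) = 24073/552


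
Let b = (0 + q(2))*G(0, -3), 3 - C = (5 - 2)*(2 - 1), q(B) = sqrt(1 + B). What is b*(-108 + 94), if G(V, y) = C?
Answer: 0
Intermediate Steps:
C = 0 (C = 3 - (5 - 2)*(2 - 1) = 3 - 3 = 0)
G(V, y) = 0
b = 0 (b = (0 + sqrt(1 + 2))*0 = (0 + sqrt(3))*0 = sqrt(3)*0 = 0)
b*(-108 + 94) = 0*(-108 + 94) = 0*(-14) = 0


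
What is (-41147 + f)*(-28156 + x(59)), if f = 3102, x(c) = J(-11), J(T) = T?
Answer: 1071613515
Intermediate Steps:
x(c) = -11
(-41147 + f)*(-28156 + x(59)) = (-41147 + 3102)*(-28156 - 11) = -38045*(-28167) = 1071613515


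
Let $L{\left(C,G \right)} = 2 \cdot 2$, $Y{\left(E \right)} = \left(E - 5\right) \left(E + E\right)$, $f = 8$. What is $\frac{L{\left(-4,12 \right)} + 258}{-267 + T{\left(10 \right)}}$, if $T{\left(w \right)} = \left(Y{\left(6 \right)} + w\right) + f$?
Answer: $- \frac{262}{237} \approx -1.1055$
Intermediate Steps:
$Y{\left(E \right)} = 2 E \left(-5 + E\right)$ ($Y{\left(E \right)} = \left(-5 + E\right) 2 E = 2 E \left(-5 + E\right)$)
$L{\left(C,G \right)} = 4$
$T{\left(w \right)} = 20 + w$ ($T{\left(w \right)} = \left(2 \cdot 6 \left(-5 + 6\right) + w\right) + 8 = \left(2 \cdot 6 \cdot 1 + w\right) + 8 = \left(12 + w\right) + 8 = 20 + w$)
$\frac{L{\left(-4,12 \right)} + 258}{-267 + T{\left(10 \right)}} = \frac{4 + 258}{-267 + \left(20 + 10\right)} = \frac{262}{-267 + 30} = \frac{262}{-237} = 262 \left(- \frac{1}{237}\right) = - \frac{262}{237}$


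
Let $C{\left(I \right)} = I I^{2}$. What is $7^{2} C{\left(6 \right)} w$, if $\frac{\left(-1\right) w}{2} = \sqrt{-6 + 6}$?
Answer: $0$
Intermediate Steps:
$w = 0$ ($w = - 2 \sqrt{-6 + 6} = - 2 \sqrt{0} = \left(-2\right) 0 = 0$)
$C{\left(I \right)} = I^{3}$
$7^{2} C{\left(6 \right)} w = 7^{2} \cdot 6^{3} \cdot 0 = 49 \cdot 216 \cdot 0 = 10584 \cdot 0 = 0$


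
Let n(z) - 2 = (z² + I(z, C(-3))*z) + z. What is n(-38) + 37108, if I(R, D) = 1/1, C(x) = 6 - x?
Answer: 38478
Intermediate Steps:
I(R, D) = 1
n(z) = 2 + z² + 2*z (n(z) = 2 + ((z² + 1*z) + z) = 2 + ((z² + z) + z) = 2 + ((z + z²) + z) = 2 + (z² + 2*z) = 2 + z² + 2*z)
n(-38) + 37108 = (2 + (-38)² + 2*(-38)) + 37108 = (2 + 1444 - 76) + 37108 = 1370 + 37108 = 38478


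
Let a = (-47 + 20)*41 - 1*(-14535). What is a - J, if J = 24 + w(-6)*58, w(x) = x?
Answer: 13752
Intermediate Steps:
a = 13428 (a = -27*41 + 14535 = -1107 + 14535 = 13428)
J = -324 (J = 24 - 6*58 = 24 - 348 = -324)
a - J = 13428 - 1*(-324) = 13428 + 324 = 13752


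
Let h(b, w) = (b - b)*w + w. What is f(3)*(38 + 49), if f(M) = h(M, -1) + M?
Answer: 174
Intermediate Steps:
h(b, w) = w (h(b, w) = 0*w + w = 0 + w = w)
f(M) = -1 + M
f(3)*(38 + 49) = (-1 + 3)*(38 + 49) = 2*87 = 174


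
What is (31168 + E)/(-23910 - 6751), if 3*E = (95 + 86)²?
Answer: -126265/91983 ≈ -1.3727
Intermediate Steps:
E = 32761/3 (E = (95 + 86)²/3 = (⅓)*181² = (⅓)*32761 = 32761/3 ≈ 10920.)
(31168 + E)/(-23910 - 6751) = (31168 + 32761/3)/(-23910 - 6751) = (126265/3)/(-30661) = (126265/3)*(-1/30661) = -126265/91983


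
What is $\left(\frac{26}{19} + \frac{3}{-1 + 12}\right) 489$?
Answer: $\frac{167727}{209} \approx 802.52$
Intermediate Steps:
$\left(\frac{26}{19} + \frac{3}{-1 + 12}\right) 489 = \left(26 \cdot \frac{1}{19} + \frac{3}{11}\right) 489 = \left(\frac{26}{19} + 3 \cdot \frac{1}{11}\right) 489 = \left(\frac{26}{19} + \frac{3}{11}\right) 489 = \frac{343}{209} \cdot 489 = \frac{167727}{209}$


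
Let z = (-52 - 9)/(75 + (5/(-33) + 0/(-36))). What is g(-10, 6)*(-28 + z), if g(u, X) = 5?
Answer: -71173/494 ≈ -144.07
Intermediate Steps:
z = -2013/2470 (z = -61/(75 + (5*(-1/33) + 0*(-1/36))) = -61/(75 + (-5/33 + 0)) = -61/(75 - 5/33) = -61/2470/33 = -61*33/2470 = -2013/2470 ≈ -0.81498)
g(-10, 6)*(-28 + z) = 5*(-28 - 2013/2470) = 5*(-71173/2470) = -71173/494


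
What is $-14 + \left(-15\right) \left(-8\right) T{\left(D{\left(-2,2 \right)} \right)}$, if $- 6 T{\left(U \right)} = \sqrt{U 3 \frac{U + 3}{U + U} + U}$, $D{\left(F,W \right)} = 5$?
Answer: $-14 - 20 \sqrt{17} \approx -96.462$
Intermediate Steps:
$T{\left(U \right)} = - \frac{\sqrt{\frac{9}{2} + \frac{5 U}{2}}}{6}$ ($T{\left(U \right)} = - \frac{\sqrt{U 3 \frac{U + 3}{U + U} + U}}{6} = - \frac{\sqrt{3 U \frac{3 + U}{2 U} + U}}{6} = - \frac{\sqrt{\left(\frac{9}{2} + \frac{3 U}{2}\right) + U}}{6} = - \frac{\sqrt{\frac{9}{2} + \frac{5 U}{2}}}{6}$)
$-14 + \left(-15\right) \left(-8\right) T{\left(D{\left(-2,2 \right)} \right)} = -14 + \left(-15\right) \left(-8\right) \left(- \frac{\sqrt{18 + 10 \cdot 5}}{12}\right) = -14 + 120 \left(- \frac{\sqrt{18 + 50}}{12}\right) = -14 + 120 \left(- \frac{\sqrt{68}}{12}\right) = -14 + 120 \left(- \frac{2 \sqrt{17}}{12}\right) = -14 + 120 \left(- \frac{\sqrt{17}}{6}\right) = -14 - 20 \sqrt{17}$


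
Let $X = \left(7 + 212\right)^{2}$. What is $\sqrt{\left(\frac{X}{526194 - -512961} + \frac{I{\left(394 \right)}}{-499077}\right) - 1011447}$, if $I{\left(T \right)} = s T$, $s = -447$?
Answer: $\frac{i \sqrt{118266644426664324630}}{10813335} \approx 1005.7 i$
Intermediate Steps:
$I{\left(T \right)} = - 447 T$
$X = 47961$ ($X = 219^{2} = 47961$)
$\sqrt{\left(\frac{X}{526194 - -512961} + \frac{I{\left(394 \right)}}{-499077}\right) - 1011447} = \sqrt{\left(\frac{47961}{526194 - -512961} + \frac{\left(-447\right) 394}{-499077}\right) - 1011447} = \sqrt{\left(\frac{47961}{526194 + 512961} - - \frac{58706}{166359}\right) - 1011447} = \sqrt{\left(\frac{47961}{1039155} + \frac{58706}{166359}\right) - 1011447} = \sqrt{\left(47961 \cdot \frac{1}{1039155} + \frac{58706}{166359}\right) - 1011447} = \sqrt{\left(\frac{3}{65} + \frac{58706}{166359}\right) - 1011447} = \sqrt{\frac{4314967}{10813335} - 1011447} = \sqrt{- \frac{10937110930778}{10813335}} = \frac{i \sqrt{118266644426664324630}}{10813335}$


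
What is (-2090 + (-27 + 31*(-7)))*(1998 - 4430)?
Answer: 5676288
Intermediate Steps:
(-2090 + (-27 + 31*(-7)))*(1998 - 4430) = (-2090 + (-27 - 217))*(-2432) = (-2090 - 244)*(-2432) = -2334*(-2432) = 5676288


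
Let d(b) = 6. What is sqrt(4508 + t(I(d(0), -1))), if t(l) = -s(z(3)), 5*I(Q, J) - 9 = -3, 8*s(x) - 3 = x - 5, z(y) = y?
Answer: 3*sqrt(8014)/4 ≈ 67.141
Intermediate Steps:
s(x) = -1/4 + x/8 (s(x) = 3/8 + (x - 5)/8 = 3/8 + (-5 + x)/8 = 3/8 + (-5/8 + x/8) = -1/4 + x/8)
I(Q, J) = 6/5 (I(Q, J) = 9/5 + (1/5)*(-3) = 9/5 - 3/5 = 6/5)
t(l) = -1/8 (t(l) = -(-1/4 + (1/8)*3) = -(-1/4 + 3/8) = -1*1/8 = -1/8)
sqrt(4508 + t(I(d(0), -1))) = sqrt(4508 - 1/8) = sqrt(36063/8) = 3*sqrt(8014)/4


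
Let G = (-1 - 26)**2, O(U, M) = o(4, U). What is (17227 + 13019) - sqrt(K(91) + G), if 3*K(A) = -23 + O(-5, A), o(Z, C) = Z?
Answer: 30246 - 2*sqrt(1626)/3 ≈ 30219.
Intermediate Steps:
O(U, M) = 4
G = 729 (G = (-27)**2 = 729)
K(A) = -19/3 (K(A) = (-23 + 4)/3 = (1/3)*(-19) = -19/3)
(17227 + 13019) - sqrt(K(91) + G) = (17227 + 13019) - sqrt(-19/3 + 729) = 30246 - sqrt(2168/3) = 30246 - 2*sqrt(1626)/3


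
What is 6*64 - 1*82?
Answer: 302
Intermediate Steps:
6*64 - 1*82 = 384 - 82 = 302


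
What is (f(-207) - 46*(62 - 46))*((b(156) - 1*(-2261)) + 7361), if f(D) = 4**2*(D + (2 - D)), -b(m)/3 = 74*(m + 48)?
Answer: 25108864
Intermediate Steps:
b(m) = -10656 - 222*m (b(m) = -222*(m + 48) = -222*(48 + m) = -3*(3552 + 74*m) = -10656 - 222*m)
f(D) = 32 (f(D) = 16*2 = 32)
(f(-207) - 46*(62 - 46))*((b(156) - 1*(-2261)) + 7361) = (32 - 46*(62 - 46))*(((-10656 - 222*156) - 1*(-2261)) + 7361) = (32 - 46*16)*(((-10656 - 34632) + 2261) + 7361) = (32 - 736)*((-45288 + 2261) + 7361) = -704*(-43027 + 7361) = -704*(-35666) = 25108864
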